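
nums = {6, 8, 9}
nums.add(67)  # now {6, 8, 9, 67}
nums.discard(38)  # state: {6, 8, 9, 67}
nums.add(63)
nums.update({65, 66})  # {6, 8, 9, 63, 65, 66, 67}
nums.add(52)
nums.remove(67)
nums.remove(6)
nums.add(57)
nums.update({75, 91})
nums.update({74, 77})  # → {8, 9, 52, 57, 63, 65, 66, 74, 75, 77, 91}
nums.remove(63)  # {8, 9, 52, 57, 65, 66, 74, 75, 77, 91}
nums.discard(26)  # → {8, 9, 52, 57, 65, 66, 74, 75, 77, 91}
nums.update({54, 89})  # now {8, 9, 52, 54, 57, 65, 66, 74, 75, 77, 89, 91}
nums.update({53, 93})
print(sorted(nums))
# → [8, 9, 52, 53, 54, 57, 65, 66, 74, 75, 77, 89, 91, 93]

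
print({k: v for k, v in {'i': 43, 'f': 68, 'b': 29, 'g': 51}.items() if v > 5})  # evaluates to {'i': 43, 'f': 68, 'b': 29, 'g': 51}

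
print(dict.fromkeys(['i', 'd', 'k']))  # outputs {'i': None, 'd': None, 'k': None}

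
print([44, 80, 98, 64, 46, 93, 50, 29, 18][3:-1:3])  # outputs [64, 50]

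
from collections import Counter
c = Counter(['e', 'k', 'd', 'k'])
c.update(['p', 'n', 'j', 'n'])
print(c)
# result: Counter({'k': 2, 'n': 2, 'e': 1, 'd': 1, 'p': 1, 'j': 1})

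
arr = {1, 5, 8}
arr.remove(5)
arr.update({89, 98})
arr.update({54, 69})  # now {1, 8, 54, 69, 89, 98}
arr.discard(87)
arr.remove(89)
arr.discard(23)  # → {1, 8, 54, 69, 98}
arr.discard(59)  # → {1, 8, 54, 69, 98}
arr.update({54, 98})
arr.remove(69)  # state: {1, 8, 54, 98}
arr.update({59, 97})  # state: {1, 8, 54, 59, 97, 98}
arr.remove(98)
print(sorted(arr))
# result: [1, 8, 54, 59, 97]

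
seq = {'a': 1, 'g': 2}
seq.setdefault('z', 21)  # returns 21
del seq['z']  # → {'a': 1, 'g': 2}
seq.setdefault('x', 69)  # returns 69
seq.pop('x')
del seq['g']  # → {'a': 1}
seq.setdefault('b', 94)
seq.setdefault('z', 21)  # 21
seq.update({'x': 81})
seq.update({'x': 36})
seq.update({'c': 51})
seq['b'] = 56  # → {'a': 1, 'b': 56, 'z': 21, 'x': 36, 'c': 51}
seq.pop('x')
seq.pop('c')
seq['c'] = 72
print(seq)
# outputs {'a': 1, 'b': 56, 'z': 21, 'c': 72}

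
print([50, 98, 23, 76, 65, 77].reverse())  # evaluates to None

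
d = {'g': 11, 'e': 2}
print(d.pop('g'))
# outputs 11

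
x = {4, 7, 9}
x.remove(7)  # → {4, 9}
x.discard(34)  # {4, 9}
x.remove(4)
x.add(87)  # {9, 87}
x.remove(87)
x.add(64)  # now {9, 64}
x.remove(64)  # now {9}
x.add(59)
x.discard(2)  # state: {9, 59}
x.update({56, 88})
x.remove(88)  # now {9, 56, 59}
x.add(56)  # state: {9, 56, 59}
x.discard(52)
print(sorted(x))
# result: [9, 56, 59]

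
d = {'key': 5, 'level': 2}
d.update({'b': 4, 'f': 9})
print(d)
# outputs {'key': 5, 'level': 2, 'b': 4, 'f': 9}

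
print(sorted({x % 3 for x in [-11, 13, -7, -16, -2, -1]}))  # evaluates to [1, 2]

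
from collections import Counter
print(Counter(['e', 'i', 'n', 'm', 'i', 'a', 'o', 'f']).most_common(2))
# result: [('i', 2), ('e', 1)]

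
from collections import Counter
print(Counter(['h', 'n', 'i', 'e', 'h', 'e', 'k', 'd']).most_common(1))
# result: [('h', 2)]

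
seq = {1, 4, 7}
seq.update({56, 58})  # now {1, 4, 7, 56, 58}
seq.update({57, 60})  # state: {1, 4, 7, 56, 57, 58, 60}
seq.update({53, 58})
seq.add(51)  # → {1, 4, 7, 51, 53, 56, 57, 58, 60}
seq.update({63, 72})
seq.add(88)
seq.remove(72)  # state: {1, 4, 7, 51, 53, 56, 57, 58, 60, 63, 88}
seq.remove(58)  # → {1, 4, 7, 51, 53, 56, 57, 60, 63, 88}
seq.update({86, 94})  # {1, 4, 7, 51, 53, 56, 57, 60, 63, 86, 88, 94}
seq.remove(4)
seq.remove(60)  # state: {1, 7, 51, 53, 56, 57, 63, 86, 88, 94}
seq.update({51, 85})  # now {1, 7, 51, 53, 56, 57, 63, 85, 86, 88, 94}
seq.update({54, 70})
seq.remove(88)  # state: {1, 7, 51, 53, 54, 56, 57, 63, 70, 85, 86, 94}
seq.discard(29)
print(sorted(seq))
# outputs [1, 7, 51, 53, 54, 56, 57, 63, 70, 85, 86, 94]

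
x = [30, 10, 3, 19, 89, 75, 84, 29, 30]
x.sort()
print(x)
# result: [3, 10, 19, 29, 30, 30, 75, 84, 89]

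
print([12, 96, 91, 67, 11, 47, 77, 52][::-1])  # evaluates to [52, 77, 47, 11, 67, 91, 96, 12]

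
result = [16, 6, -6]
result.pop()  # -6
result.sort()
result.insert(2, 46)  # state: [6, 16, 46]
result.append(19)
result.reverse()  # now [19, 46, 16, 6]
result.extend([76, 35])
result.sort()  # [6, 16, 19, 35, 46, 76]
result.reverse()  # [76, 46, 35, 19, 16, 6]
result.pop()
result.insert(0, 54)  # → [54, 76, 46, 35, 19, 16]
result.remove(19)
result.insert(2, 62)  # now [54, 76, 62, 46, 35, 16]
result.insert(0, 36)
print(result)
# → [36, 54, 76, 62, 46, 35, 16]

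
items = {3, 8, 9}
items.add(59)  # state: {3, 8, 9, 59}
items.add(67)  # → {3, 8, 9, 59, 67}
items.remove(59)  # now {3, 8, 9, 67}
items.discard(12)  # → {3, 8, 9, 67}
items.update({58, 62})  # {3, 8, 9, 58, 62, 67}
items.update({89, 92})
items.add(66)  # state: {3, 8, 9, 58, 62, 66, 67, 89, 92}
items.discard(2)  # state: {3, 8, 9, 58, 62, 66, 67, 89, 92}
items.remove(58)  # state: {3, 8, 9, 62, 66, 67, 89, 92}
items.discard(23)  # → {3, 8, 9, 62, 66, 67, 89, 92}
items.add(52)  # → {3, 8, 9, 52, 62, 66, 67, 89, 92}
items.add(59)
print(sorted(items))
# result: [3, 8, 9, 52, 59, 62, 66, 67, 89, 92]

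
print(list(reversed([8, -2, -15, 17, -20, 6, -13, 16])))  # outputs [16, -13, 6, -20, 17, -15, -2, 8]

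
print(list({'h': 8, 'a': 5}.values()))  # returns [8, 5]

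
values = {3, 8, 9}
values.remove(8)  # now {3, 9}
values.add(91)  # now {3, 9, 91}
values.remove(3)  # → {9, 91}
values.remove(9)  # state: {91}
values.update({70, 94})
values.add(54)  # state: {54, 70, 91, 94}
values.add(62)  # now {54, 62, 70, 91, 94}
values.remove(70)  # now {54, 62, 91, 94}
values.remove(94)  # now {54, 62, 91}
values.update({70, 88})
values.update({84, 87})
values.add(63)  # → {54, 62, 63, 70, 84, 87, 88, 91}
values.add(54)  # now {54, 62, 63, 70, 84, 87, 88, 91}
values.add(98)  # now {54, 62, 63, 70, 84, 87, 88, 91, 98}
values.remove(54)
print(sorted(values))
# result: [62, 63, 70, 84, 87, 88, 91, 98]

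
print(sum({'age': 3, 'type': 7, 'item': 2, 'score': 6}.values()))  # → 18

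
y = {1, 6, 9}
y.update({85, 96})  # {1, 6, 9, 85, 96}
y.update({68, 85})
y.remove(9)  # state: {1, 6, 68, 85, 96}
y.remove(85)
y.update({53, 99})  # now {1, 6, 53, 68, 96, 99}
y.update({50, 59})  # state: {1, 6, 50, 53, 59, 68, 96, 99}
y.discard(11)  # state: {1, 6, 50, 53, 59, 68, 96, 99}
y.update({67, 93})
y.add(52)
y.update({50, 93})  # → {1, 6, 50, 52, 53, 59, 67, 68, 93, 96, 99}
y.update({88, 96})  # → {1, 6, 50, 52, 53, 59, 67, 68, 88, 93, 96, 99}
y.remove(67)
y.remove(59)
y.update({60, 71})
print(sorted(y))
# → [1, 6, 50, 52, 53, 60, 68, 71, 88, 93, 96, 99]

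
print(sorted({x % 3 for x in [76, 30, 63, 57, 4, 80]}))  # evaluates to [0, 1, 2]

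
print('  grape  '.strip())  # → grape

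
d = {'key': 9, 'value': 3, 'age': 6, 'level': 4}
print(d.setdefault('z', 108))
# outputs 108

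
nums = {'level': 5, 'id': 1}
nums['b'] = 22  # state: {'level': 5, 'id': 1, 'b': 22}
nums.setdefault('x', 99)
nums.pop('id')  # 1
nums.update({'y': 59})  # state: {'level': 5, 'b': 22, 'x': 99, 'y': 59}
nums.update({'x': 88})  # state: {'level': 5, 'b': 22, 'x': 88, 'y': 59}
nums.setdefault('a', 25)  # 25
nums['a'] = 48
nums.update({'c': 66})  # {'level': 5, 'b': 22, 'x': 88, 'y': 59, 'a': 48, 'c': 66}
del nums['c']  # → {'level': 5, 'b': 22, 'x': 88, 'y': 59, 'a': 48}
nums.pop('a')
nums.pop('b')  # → 22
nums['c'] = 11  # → {'level': 5, 'x': 88, 'y': 59, 'c': 11}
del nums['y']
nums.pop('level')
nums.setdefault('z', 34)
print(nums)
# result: {'x': 88, 'c': 11, 'z': 34}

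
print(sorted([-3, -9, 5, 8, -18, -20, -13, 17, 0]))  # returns [-20, -18, -13, -9, -3, 0, 5, 8, 17]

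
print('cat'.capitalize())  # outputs Cat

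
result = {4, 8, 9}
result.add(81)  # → {4, 8, 9, 81}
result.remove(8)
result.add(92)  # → {4, 9, 81, 92}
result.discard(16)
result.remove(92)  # {4, 9, 81}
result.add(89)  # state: {4, 9, 81, 89}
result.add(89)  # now {4, 9, 81, 89}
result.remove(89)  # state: {4, 9, 81}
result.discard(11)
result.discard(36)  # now {4, 9, 81}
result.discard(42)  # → {4, 9, 81}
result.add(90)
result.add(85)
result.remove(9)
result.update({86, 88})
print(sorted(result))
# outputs [4, 81, 85, 86, 88, 90]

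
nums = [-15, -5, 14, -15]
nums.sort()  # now [-15, -15, -5, 14]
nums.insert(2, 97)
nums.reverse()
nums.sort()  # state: [-15, -15, -5, 14, 97]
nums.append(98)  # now [-15, -15, -5, 14, 97, 98]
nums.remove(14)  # [-15, -15, -5, 97, 98]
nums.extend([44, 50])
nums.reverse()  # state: [50, 44, 98, 97, -5, -15, -15]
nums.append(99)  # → [50, 44, 98, 97, -5, -15, -15, 99]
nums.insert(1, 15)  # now [50, 15, 44, 98, 97, -5, -15, -15, 99]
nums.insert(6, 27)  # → [50, 15, 44, 98, 97, -5, 27, -15, -15, 99]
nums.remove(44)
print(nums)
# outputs [50, 15, 98, 97, -5, 27, -15, -15, 99]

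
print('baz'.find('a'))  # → 1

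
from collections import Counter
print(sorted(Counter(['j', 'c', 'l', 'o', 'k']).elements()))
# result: ['c', 'j', 'k', 'l', 'o']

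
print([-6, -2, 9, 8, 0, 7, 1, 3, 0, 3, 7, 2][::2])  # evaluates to [-6, 9, 0, 1, 0, 7]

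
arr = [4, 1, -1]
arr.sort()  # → [-1, 1, 4]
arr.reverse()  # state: [4, 1, -1]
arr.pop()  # -1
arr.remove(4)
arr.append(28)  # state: [1, 28]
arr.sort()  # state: [1, 28]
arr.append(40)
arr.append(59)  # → [1, 28, 40, 59]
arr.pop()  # 59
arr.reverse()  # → [40, 28, 1]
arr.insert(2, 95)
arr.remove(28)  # [40, 95, 1]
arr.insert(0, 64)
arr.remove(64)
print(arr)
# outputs [40, 95, 1]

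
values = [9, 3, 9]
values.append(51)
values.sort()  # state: [3, 9, 9, 51]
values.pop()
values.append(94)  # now [3, 9, 9, 94]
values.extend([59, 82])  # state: [3, 9, 9, 94, 59, 82]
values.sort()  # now [3, 9, 9, 59, 82, 94]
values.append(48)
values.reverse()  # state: [48, 94, 82, 59, 9, 9, 3]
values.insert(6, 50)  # [48, 94, 82, 59, 9, 9, 50, 3]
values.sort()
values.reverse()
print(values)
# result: [94, 82, 59, 50, 48, 9, 9, 3]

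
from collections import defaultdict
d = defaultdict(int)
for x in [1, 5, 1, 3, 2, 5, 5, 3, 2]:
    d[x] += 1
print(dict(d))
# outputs {1: 2, 5: 3, 3: 2, 2: 2}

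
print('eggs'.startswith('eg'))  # True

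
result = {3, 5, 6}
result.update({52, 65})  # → {3, 5, 6, 52, 65}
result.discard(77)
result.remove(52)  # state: {3, 5, 6, 65}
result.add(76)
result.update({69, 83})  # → {3, 5, 6, 65, 69, 76, 83}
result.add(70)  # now {3, 5, 6, 65, 69, 70, 76, 83}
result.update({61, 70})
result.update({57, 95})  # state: {3, 5, 6, 57, 61, 65, 69, 70, 76, 83, 95}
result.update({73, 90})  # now {3, 5, 6, 57, 61, 65, 69, 70, 73, 76, 83, 90, 95}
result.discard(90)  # {3, 5, 6, 57, 61, 65, 69, 70, 73, 76, 83, 95}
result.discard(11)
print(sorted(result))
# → [3, 5, 6, 57, 61, 65, 69, 70, 73, 76, 83, 95]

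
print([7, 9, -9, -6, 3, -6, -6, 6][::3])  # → [7, -6, -6]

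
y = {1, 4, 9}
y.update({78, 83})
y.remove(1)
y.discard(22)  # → {4, 9, 78, 83}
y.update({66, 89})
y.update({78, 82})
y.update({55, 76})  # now {4, 9, 55, 66, 76, 78, 82, 83, 89}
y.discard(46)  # {4, 9, 55, 66, 76, 78, 82, 83, 89}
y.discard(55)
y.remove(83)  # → {4, 9, 66, 76, 78, 82, 89}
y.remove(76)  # {4, 9, 66, 78, 82, 89}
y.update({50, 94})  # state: {4, 9, 50, 66, 78, 82, 89, 94}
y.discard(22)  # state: {4, 9, 50, 66, 78, 82, 89, 94}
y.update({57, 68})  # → {4, 9, 50, 57, 66, 68, 78, 82, 89, 94}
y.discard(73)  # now {4, 9, 50, 57, 66, 68, 78, 82, 89, 94}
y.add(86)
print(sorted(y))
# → [4, 9, 50, 57, 66, 68, 78, 82, 86, 89, 94]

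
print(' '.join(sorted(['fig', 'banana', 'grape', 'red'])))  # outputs banana fig grape red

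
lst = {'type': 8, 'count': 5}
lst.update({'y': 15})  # {'type': 8, 'count': 5, 'y': 15}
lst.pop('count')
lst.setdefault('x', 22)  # 22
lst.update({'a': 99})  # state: {'type': 8, 'y': 15, 'x': 22, 'a': 99}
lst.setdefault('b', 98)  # 98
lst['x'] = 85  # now {'type': 8, 'y': 15, 'x': 85, 'a': 99, 'b': 98}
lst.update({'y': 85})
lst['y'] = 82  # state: {'type': 8, 'y': 82, 'x': 85, 'a': 99, 'b': 98}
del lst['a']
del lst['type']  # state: {'y': 82, 'x': 85, 'b': 98}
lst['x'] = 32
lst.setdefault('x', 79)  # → 32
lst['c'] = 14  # {'y': 82, 'x': 32, 'b': 98, 'c': 14}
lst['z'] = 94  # {'y': 82, 'x': 32, 'b': 98, 'c': 14, 'z': 94}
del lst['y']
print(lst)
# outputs {'x': 32, 'b': 98, 'c': 14, 'z': 94}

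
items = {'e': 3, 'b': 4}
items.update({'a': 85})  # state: {'e': 3, 'b': 4, 'a': 85}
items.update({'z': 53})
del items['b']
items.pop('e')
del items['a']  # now {'z': 53}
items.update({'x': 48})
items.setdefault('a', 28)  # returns 28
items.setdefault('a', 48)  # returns 28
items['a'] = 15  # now {'z': 53, 'x': 48, 'a': 15}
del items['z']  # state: {'x': 48, 'a': 15}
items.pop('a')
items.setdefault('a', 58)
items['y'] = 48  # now {'x': 48, 'a': 58, 'y': 48}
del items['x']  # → {'a': 58, 'y': 48}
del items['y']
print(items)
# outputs {'a': 58}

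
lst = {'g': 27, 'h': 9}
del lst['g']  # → {'h': 9}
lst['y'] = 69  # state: {'h': 9, 'y': 69}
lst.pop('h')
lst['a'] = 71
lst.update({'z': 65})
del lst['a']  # {'y': 69, 'z': 65}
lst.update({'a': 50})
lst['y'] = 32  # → {'y': 32, 'z': 65, 'a': 50}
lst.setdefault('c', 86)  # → 86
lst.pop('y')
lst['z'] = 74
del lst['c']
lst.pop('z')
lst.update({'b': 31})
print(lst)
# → {'a': 50, 'b': 31}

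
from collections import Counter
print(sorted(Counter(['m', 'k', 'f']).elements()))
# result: ['f', 'k', 'm']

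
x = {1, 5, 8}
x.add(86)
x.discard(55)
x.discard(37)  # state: {1, 5, 8, 86}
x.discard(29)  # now {1, 5, 8, 86}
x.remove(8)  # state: {1, 5, 86}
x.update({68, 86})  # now {1, 5, 68, 86}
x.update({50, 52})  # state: {1, 5, 50, 52, 68, 86}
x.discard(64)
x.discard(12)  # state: {1, 5, 50, 52, 68, 86}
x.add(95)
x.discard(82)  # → {1, 5, 50, 52, 68, 86, 95}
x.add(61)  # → {1, 5, 50, 52, 61, 68, 86, 95}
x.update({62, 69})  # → {1, 5, 50, 52, 61, 62, 68, 69, 86, 95}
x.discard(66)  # {1, 5, 50, 52, 61, 62, 68, 69, 86, 95}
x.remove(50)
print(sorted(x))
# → [1, 5, 52, 61, 62, 68, 69, 86, 95]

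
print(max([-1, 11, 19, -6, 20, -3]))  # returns 20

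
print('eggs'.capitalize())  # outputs Eggs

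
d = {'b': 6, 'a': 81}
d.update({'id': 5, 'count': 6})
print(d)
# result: {'b': 6, 'a': 81, 'id': 5, 'count': 6}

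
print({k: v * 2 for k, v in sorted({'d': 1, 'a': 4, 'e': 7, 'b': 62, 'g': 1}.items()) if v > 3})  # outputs {'a': 8, 'b': 124, 'e': 14}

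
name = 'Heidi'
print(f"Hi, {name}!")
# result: Hi, Heidi!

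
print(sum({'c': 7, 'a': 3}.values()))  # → 10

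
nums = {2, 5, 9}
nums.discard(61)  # {2, 5, 9}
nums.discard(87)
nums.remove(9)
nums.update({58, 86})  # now {2, 5, 58, 86}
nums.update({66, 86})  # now {2, 5, 58, 66, 86}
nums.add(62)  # {2, 5, 58, 62, 66, 86}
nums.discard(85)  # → {2, 5, 58, 62, 66, 86}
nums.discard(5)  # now {2, 58, 62, 66, 86}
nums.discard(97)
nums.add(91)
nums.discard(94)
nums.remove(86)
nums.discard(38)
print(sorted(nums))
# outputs [2, 58, 62, 66, 91]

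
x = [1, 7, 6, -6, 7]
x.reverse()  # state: [7, -6, 6, 7, 1]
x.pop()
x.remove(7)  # [-6, 6, 7]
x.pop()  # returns 7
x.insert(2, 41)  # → [-6, 6, 41]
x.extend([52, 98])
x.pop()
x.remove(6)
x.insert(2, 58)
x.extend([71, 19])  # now [-6, 41, 58, 52, 71, 19]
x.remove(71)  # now [-6, 41, 58, 52, 19]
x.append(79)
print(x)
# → [-6, 41, 58, 52, 19, 79]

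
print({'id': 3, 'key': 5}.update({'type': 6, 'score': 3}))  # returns None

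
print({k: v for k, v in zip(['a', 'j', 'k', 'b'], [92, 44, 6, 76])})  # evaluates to {'a': 92, 'j': 44, 'k': 6, 'b': 76}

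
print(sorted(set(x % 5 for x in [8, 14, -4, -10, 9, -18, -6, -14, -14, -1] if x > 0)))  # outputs [3, 4]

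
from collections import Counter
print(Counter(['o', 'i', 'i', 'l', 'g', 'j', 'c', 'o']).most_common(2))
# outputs [('o', 2), ('i', 2)]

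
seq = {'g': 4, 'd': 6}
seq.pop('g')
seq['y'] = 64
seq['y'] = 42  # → {'d': 6, 'y': 42}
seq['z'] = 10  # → {'d': 6, 'y': 42, 'z': 10}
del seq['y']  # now {'d': 6, 'z': 10}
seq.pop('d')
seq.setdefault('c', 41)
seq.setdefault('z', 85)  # 10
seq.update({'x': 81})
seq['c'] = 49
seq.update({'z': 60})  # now {'z': 60, 'c': 49, 'x': 81}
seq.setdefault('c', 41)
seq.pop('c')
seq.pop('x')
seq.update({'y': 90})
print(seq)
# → {'z': 60, 'y': 90}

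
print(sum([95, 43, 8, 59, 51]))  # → 256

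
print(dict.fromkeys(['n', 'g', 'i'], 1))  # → {'n': 1, 'g': 1, 'i': 1}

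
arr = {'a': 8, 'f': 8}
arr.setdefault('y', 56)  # 56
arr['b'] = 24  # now {'a': 8, 'f': 8, 'y': 56, 'b': 24}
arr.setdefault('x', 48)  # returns 48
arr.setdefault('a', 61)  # 8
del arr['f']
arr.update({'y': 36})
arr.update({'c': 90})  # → {'a': 8, 'y': 36, 'b': 24, 'x': 48, 'c': 90}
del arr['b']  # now {'a': 8, 'y': 36, 'x': 48, 'c': 90}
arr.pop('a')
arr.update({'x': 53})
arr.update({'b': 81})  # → {'y': 36, 'x': 53, 'c': 90, 'b': 81}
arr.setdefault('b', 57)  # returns 81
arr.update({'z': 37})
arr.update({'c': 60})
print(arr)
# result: {'y': 36, 'x': 53, 'c': 60, 'b': 81, 'z': 37}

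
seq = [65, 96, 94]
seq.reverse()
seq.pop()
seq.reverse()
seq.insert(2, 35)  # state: [96, 94, 35]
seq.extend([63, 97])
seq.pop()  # 97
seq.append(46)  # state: [96, 94, 35, 63, 46]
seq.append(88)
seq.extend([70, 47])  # [96, 94, 35, 63, 46, 88, 70, 47]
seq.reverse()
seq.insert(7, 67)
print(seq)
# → [47, 70, 88, 46, 63, 35, 94, 67, 96]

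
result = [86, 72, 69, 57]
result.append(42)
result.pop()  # 42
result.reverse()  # [57, 69, 72, 86]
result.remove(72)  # [57, 69, 86]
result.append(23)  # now [57, 69, 86, 23]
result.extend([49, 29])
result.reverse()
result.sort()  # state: [23, 29, 49, 57, 69, 86]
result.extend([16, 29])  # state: [23, 29, 49, 57, 69, 86, 16, 29]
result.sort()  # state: [16, 23, 29, 29, 49, 57, 69, 86]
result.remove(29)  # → [16, 23, 29, 49, 57, 69, 86]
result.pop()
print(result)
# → [16, 23, 29, 49, 57, 69]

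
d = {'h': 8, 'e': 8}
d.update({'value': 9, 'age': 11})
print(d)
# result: {'h': 8, 'e': 8, 'value': 9, 'age': 11}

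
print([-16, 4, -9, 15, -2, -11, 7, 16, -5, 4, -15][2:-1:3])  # [-9, -11, -5]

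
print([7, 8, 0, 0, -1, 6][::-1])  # [6, -1, 0, 0, 8, 7]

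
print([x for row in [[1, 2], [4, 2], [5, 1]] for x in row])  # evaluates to [1, 2, 4, 2, 5, 1]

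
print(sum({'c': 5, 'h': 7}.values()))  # 12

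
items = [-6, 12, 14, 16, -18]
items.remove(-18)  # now [-6, 12, 14, 16]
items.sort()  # [-6, 12, 14, 16]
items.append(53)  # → [-6, 12, 14, 16, 53]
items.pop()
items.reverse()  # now [16, 14, 12, -6]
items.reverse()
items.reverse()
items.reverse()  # [-6, 12, 14, 16]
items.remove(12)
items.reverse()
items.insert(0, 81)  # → [81, 16, 14, -6]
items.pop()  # -6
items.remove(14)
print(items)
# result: [81, 16]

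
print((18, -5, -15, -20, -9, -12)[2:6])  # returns (-15, -20, -9, -12)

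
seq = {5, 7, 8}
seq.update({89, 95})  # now {5, 7, 8, 89, 95}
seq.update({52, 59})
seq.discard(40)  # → {5, 7, 8, 52, 59, 89, 95}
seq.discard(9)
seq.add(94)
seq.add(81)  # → {5, 7, 8, 52, 59, 81, 89, 94, 95}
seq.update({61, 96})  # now {5, 7, 8, 52, 59, 61, 81, 89, 94, 95, 96}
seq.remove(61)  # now {5, 7, 8, 52, 59, 81, 89, 94, 95, 96}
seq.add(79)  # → {5, 7, 8, 52, 59, 79, 81, 89, 94, 95, 96}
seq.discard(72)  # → {5, 7, 8, 52, 59, 79, 81, 89, 94, 95, 96}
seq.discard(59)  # {5, 7, 8, 52, 79, 81, 89, 94, 95, 96}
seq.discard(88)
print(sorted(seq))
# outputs [5, 7, 8, 52, 79, 81, 89, 94, 95, 96]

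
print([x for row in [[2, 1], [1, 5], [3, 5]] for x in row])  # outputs [2, 1, 1, 5, 3, 5]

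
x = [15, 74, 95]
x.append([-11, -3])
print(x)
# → [15, 74, 95, [-11, -3]]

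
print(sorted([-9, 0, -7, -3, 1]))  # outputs [-9, -7, -3, 0, 1]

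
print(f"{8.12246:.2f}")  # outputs 8.12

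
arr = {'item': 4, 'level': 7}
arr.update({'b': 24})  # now {'item': 4, 'level': 7, 'b': 24}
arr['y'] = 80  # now {'item': 4, 'level': 7, 'b': 24, 'y': 80}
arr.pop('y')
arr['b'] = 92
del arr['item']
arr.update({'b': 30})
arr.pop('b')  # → 30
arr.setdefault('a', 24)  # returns 24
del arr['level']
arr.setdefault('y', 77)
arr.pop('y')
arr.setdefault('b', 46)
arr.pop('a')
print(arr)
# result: {'b': 46}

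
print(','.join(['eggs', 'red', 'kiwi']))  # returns eggs,red,kiwi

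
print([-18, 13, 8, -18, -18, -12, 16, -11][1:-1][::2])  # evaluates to [13, -18, -12]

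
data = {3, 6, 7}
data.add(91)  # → {3, 6, 7, 91}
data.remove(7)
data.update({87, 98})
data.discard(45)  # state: {3, 6, 87, 91, 98}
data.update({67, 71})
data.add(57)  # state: {3, 6, 57, 67, 71, 87, 91, 98}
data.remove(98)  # {3, 6, 57, 67, 71, 87, 91}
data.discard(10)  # {3, 6, 57, 67, 71, 87, 91}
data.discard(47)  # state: {3, 6, 57, 67, 71, 87, 91}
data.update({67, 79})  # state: {3, 6, 57, 67, 71, 79, 87, 91}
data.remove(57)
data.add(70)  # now {3, 6, 67, 70, 71, 79, 87, 91}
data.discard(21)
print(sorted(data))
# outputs [3, 6, 67, 70, 71, 79, 87, 91]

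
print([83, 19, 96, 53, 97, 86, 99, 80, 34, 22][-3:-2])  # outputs [80]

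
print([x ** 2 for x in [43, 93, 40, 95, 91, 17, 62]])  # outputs [1849, 8649, 1600, 9025, 8281, 289, 3844]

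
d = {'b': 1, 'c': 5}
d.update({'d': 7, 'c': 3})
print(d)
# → {'b': 1, 'c': 3, 'd': 7}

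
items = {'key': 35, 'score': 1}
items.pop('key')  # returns 35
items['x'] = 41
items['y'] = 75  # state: {'score': 1, 'x': 41, 'y': 75}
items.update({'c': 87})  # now {'score': 1, 'x': 41, 'y': 75, 'c': 87}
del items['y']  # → {'score': 1, 'x': 41, 'c': 87}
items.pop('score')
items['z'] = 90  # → {'x': 41, 'c': 87, 'z': 90}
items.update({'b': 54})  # {'x': 41, 'c': 87, 'z': 90, 'b': 54}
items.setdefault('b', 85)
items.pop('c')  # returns 87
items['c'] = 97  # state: {'x': 41, 'z': 90, 'b': 54, 'c': 97}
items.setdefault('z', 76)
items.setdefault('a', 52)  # 52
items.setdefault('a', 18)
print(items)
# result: {'x': 41, 'z': 90, 'b': 54, 'c': 97, 'a': 52}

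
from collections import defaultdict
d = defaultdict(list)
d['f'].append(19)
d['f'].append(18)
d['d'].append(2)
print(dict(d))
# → {'f': [19, 18], 'd': [2]}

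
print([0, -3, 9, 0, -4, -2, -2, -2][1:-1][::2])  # [-3, 0, -2]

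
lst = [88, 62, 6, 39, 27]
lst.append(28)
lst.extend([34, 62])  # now [88, 62, 6, 39, 27, 28, 34, 62]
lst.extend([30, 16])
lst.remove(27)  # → [88, 62, 6, 39, 28, 34, 62, 30, 16]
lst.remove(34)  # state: [88, 62, 6, 39, 28, 62, 30, 16]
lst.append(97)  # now [88, 62, 6, 39, 28, 62, 30, 16, 97]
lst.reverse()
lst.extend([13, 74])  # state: [97, 16, 30, 62, 28, 39, 6, 62, 88, 13, 74]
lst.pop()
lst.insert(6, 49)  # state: [97, 16, 30, 62, 28, 39, 49, 6, 62, 88, 13]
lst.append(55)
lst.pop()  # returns 55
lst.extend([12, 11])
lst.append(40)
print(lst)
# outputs [97, 16, 30, 62, 28, 39, 49, 6, 62, 88, 13, 12, 11, 40]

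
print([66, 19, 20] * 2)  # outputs [66, 19, 20, 66, 19, 20]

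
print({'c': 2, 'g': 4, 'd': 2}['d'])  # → 2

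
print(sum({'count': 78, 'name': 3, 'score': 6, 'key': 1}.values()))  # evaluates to 88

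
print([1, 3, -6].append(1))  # None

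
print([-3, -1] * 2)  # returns [-3, -1, -3, -1]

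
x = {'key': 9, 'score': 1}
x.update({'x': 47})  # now {'key': 9, 'score': 1, 'x': 47}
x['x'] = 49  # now {'key': 9, 'score': 1, 'x': 49}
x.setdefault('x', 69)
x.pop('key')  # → 9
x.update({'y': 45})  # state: {'score': 1, 'x': 49, 'y': 45}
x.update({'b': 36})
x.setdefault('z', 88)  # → 88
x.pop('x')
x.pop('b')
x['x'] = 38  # {'score': 1, 'y': 45, 'z': 88, 'x': 38}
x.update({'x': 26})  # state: {'score': 1, 'y': 45, 'z': 88, 'x': 26}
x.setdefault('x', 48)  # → 26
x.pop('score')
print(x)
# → {'y': 45, 'z': 88, 'x': 26}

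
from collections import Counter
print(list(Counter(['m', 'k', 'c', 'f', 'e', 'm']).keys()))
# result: ['m', 'k', 'c', 'f', 'e']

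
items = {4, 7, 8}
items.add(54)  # {4, 7, 8, 54}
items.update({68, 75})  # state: {4, 7, 8, 54, 68, 75}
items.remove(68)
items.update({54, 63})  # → {4, 7, 8, 54, 63, 75}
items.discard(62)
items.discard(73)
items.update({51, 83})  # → {4, 7, 8, 51, 54, 63, 75, 83}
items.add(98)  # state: {4, 7, 8, 51, 54, 63, 75, 83, 98}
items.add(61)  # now {4, 7, 8, 51, 54, 61, 63, 75, 83, 98}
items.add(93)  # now {4, 7, 8, 51, 54, 61, 63, 75, 83, 93, 98}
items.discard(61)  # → {4, 7, 8, 51, 54, 63, 75, 83, 93, 98}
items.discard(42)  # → {4, 7, 8, 51, 54, 63, 75, 83, 93, 98}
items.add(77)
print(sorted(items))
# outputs [4, 7, 8, 51, 54, 63, 75, 77, 83, 93, 98]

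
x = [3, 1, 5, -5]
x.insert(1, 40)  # [3, 40, 1, 5, -5]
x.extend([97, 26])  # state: [3, 40, 1, 5, -5, 97, 26]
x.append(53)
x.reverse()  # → [53, 26, 97, -5, 5, 1, 40, 3]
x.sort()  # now [-5, 1, 3, 5, 26, 40, 53, 97]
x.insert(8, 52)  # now [-5, 1, 3, 5, 26, 40, 53, 97, 52]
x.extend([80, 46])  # [-5, 1, 3, 5, 26, 40, 53, 97, 52, 80, 46]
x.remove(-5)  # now [1, 3, 5, 26, 40, 53, 97, 52, 80, 46]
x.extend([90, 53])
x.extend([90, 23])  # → [1, 3, 5, 26, 40, 53, 97, 52, 80, 46, 90, 53, 90, 23]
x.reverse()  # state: [23, 90, 53, 90, 46, 80, 52, 97, 53, 40, 26, 5, 3, 1]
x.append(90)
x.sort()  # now [1, 3, 5, 23, 26, 40, 46, 52, 53, 53, 80, 90, 90, 90, 97]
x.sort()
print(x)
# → [1, 3, 5, 23, 26, 40, 46, 52, 53, 53, 80, 90, 90, 90, 97]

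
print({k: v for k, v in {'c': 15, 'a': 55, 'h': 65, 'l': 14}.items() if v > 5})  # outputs {'c': 15, 'a': 55, 'h': 65, 'l': 14}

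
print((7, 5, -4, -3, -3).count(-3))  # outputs 2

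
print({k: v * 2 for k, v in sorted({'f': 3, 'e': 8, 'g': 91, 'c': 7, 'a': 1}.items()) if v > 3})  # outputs {'c': 14, 'e': 16, 'g': 182}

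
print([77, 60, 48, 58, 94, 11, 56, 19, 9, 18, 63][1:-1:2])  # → [60, 58, 11, 19, 18]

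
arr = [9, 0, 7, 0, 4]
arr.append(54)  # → [9, 0, 7, 0, 4, 54]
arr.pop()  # 54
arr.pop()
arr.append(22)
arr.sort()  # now [0, 0, 7, 9, 22]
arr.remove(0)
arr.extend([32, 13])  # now [0, 7, 9, 22, 32, 13]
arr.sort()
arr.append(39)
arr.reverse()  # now [39, 32, 22, 13, 9, 7, 0]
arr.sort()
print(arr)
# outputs [0, 7, 9, 13, 22, 32, 39]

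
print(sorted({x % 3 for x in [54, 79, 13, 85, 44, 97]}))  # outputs [0, 1, 2]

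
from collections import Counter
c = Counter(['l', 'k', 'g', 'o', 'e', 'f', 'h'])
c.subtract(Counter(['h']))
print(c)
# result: Counter({'l': 1, 'k': 1, 'g': 1, 'o': 1, 'e': 1, 'f': 1, 'h': 0})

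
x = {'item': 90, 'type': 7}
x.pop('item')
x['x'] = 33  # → {'type': 7, 'x': 33}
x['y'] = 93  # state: {'type': 7, 'x': 33, 'y': 93}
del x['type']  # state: {'x': 33, 'y': 93}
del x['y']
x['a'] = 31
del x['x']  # {'a': 31}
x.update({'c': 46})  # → {'a': 31, 'c': 46}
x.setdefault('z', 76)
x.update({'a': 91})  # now {'a': 91, 'c': 46, 'z': 76}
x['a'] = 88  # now {'a': 88, 'c': 46, 'z': 76}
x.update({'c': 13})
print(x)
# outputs {'a': 88, 'c': 13, 'z': 76}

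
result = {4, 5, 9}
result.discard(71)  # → {4, 5, 9}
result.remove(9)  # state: {4, 5}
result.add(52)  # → {4, 5, 52}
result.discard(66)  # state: {4, 5, 52}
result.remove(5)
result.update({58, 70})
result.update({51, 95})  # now {4, 51, 52, 58, 70, 95}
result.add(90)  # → {4, 51, 52, 58, 70, 90, 95}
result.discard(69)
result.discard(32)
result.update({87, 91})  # {4, 51, 52, 58, 70, 87, 90, 91, 95}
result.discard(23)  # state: {4, 51, 52, 58, 70, 87, 90, 91, 95}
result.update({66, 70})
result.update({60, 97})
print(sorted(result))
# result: [4, 51, 52, 58, 60, 66, 70, 87, 90, 91, 95, 97]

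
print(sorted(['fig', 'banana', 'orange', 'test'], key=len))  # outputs ['fig', 'test', 'banana', 'orange']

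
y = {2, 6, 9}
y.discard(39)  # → {2, 6, 9}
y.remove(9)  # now {2, 6}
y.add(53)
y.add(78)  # {2, 6, 53, 78}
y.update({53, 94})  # {2, 6, 53, 78, 94}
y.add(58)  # {2, 6, 53, 58, 78, 94}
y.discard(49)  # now {2, 6, 53, 58, 78, 94}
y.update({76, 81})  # {2, 6, 53, 58, 76, 78, 81, 94}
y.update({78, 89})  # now {2, 6, 53, 58, 76, 78, 81, 89, 94}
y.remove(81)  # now {2, 6, 53, 58, 76, 78, 89, 94}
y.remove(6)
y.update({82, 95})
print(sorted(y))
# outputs [2, 53, 58, 76, 78, 82, 89, 94, 95]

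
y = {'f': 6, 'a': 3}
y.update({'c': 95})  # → {'f': 6, 'a': 3, 'c': 95}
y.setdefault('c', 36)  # 95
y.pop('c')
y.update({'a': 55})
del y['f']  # {'a': 55}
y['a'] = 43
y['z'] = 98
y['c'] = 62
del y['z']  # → {'a': 43, 'c': 62}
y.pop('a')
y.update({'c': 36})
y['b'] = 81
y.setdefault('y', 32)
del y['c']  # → {'b': 81, 'y': 32}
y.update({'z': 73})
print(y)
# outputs {'b': 81, 'y': 32, 'z': 73}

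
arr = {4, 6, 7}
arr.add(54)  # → {4, 6, 7, 54}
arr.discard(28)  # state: {4, 6, 7, 54}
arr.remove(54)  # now {4, 6, 7}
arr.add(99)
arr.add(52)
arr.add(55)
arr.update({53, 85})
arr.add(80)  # {4, 6, 7, 52, 53, 55, 80, 85, 99}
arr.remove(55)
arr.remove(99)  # {4, 6, 7, 52, 53, 80, 85}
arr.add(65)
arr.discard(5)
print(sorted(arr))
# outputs [4, 6, 7, 52, 53, 65, 80, 85]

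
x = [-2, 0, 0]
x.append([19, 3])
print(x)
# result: [-2, 0, 0, [19, 3]]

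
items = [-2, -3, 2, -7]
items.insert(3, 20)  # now [-2, -3, 2, 20, -7]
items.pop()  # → -7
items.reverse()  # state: [20, 2, -3, -2]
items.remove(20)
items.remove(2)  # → [-3, -2]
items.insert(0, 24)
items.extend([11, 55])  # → [24, -3, -2, 11, 55]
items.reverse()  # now [55, 11, -2, -3, 24]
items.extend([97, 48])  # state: [55, 11, -2, -3, 24, 97, 48]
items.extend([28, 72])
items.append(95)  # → [55, 11, -2, -3, 24, 97, 48, 28, 72, 95]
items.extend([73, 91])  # [55, 11, -2, -3, 24, 97, 48, 28, 72, 95, 73, 91]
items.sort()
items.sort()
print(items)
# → [-3, -2, 11, 24, 28, 48, 55, 72, 73, 91, 95, 97]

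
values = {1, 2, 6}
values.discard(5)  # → {1, 2, 6}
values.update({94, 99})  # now {1, 2, 6, 94, 99}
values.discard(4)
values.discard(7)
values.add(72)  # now {1, 2, 6, 72, 94, 99}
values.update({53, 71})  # {1, 2, 6, 53, 71, 72, 94, 99}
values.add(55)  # {1, 2, 6, 53, 55, 71, 72, 94, 99}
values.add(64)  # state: {1, 2, 6, 53, 55, 64, 71, 72, 94, 99}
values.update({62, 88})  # {1, 2, 6, 53, 55, 62, 64, 71, 72, 88, 94, 99}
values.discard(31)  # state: {1, 2, 6, 53, 55, 62, 64, 71, 72, 88, 94, 99}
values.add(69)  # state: {1, 2, 6, 53, 55, 62, 64, 69, 71, 72, 88, 94, 99}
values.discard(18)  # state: {1, 2, 6, 53, 55, 62, 64, 69, 71, 72, 88, 94, 99}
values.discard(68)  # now {1, 2, 6, 53, 55, 62, 64, 69, 71, 72, 88, 94, 99}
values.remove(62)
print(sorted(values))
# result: [1, 2, 6, 53, 55, 64, 69, 71, 72, 88, 94, 99]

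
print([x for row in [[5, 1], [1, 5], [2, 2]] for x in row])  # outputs [5, 1, 1, 5, 2, 2]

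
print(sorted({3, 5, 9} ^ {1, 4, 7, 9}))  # [1, 3, 4, 5, 7]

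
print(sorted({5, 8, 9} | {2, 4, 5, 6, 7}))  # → [2, 4, 5, 6, 7, 8, 9]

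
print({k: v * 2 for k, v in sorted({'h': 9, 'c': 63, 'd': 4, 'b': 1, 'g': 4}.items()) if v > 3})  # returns {'c': 126, 'd': 8, 'g': 8, 'h': 18}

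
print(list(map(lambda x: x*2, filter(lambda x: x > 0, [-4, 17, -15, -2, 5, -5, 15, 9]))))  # [34, 10, 30, 18]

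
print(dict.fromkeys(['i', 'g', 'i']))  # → {'i': None, 'g': None}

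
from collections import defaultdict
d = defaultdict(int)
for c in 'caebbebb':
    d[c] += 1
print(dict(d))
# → {'c': 1, 'a': 1, 'e': 2, 'b': 4}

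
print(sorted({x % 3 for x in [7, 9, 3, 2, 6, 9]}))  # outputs [0, 1, 2]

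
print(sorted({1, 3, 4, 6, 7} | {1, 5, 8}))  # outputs [1, 3, 4, 5, 6, 7, 8]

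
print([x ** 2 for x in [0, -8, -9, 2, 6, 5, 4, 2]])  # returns [0, 64, 81, 4, 36, 25, 16, 4]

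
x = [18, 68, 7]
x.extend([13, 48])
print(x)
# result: [18, 68, 7, 13, 48]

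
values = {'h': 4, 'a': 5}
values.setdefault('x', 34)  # 34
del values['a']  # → {'h': 4, 'x': 34}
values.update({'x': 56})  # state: {'h': 4, 'x': 56}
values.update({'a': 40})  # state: {'h': 4, 'x': 56, 'a': 40}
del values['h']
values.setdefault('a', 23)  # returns 40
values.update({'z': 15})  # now {'x': 56, 'a': 40, 'z': 15}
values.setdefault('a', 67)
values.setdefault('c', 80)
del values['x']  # {'a': 40, 'z': 15, 'c': 80}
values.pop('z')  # 15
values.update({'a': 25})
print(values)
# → {'a': 25, 'c': 80}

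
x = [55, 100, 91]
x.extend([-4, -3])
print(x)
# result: [55, 100, 91, -4, -3]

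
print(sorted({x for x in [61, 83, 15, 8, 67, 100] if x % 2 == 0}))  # [8, 100]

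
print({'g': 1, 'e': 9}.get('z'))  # None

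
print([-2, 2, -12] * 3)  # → [-2, 2, -12, -2, 2, -12, -2, 2, -12]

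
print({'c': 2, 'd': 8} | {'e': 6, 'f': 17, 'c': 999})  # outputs {'c': 999, 'd': 8, 'e': 6, 'f': 17}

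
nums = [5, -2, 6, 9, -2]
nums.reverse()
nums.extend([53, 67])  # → [-2, 9, 6, -2, 5, 53, 67]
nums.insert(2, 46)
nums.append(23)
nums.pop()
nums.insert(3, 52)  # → [-2, 9, 46, 52, 6, -2, 5, 53, 67]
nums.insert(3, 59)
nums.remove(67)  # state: [-2, 9, 46, 59, 52, 6, -2, 5, 53]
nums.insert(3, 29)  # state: [-2, 9, 46, 29, 59, 52, 6, -2, 5, 53]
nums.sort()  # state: [-2, -2, 5, 6, 9, 29, 46, 52, 53, 59]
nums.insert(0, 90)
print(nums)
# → [90, -2, -2, 5, 6, 9, 29, 46, 52, 53, 59]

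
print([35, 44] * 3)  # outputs [35, 44, 35, 44, 35, 44]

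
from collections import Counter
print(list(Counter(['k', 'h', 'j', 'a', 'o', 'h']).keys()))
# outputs ['k', 'h', 'j', 'a', 'o']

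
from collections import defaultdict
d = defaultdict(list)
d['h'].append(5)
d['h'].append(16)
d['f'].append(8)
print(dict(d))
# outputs {'h': [5, 16], 'f': [8]}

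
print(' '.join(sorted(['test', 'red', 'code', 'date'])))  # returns code date red test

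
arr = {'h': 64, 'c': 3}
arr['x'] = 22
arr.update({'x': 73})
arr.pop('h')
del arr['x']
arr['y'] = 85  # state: {'c': 3, 'y': 85}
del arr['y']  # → {'c': 3}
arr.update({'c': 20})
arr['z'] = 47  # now {'c': 20, 'z': 47}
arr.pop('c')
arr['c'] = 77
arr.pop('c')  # 77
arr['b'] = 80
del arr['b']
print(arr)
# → {'z': 47}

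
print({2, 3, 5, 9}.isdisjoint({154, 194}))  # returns True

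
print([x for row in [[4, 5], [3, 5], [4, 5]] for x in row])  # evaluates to [4, 5, 3, 5, 4, 5]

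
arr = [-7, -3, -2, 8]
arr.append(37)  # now [-7, -3, -2, 8, 37]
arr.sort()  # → [-7, -3, -2, 8, 37]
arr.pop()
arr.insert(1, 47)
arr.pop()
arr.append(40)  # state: [-7, 47, -3, -2, 40]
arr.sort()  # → [-7, -3, -2, 40, 47]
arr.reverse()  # [47, 40, -2, -3, -7]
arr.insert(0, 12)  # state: [12, 47, 40, -2, -3, -7]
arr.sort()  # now [-7, -3, -2, 12, 40, 47]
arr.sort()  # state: [-7, -3, -2, 12, 40, 47]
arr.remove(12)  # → [-7, -3, -2, 40, 47]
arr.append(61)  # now [-7, -3, -2, 40, 47, 61]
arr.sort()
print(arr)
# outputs [-7, -3, -2, 40, 47, 61]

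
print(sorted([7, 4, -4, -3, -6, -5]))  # [-6, -5, -4, -3, 4, 7]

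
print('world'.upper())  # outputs WORLD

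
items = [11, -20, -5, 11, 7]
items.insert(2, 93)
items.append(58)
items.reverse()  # [58, 7, 11, -5, 93, -20, 11]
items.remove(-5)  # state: [58, 7, 11, 93, -20, 11]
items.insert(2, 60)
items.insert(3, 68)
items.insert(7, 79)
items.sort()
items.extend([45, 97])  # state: [-20, 7, 11, 11, 58, 60, 68, 79, 93, 45, 97]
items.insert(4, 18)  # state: [-20, 7, 11, 11, 18, 58, 60, 68, 79, 93, 45, 97]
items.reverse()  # [97, 45, 93, 79, 68, 60, 58, 18, 11, 11, 7, -20]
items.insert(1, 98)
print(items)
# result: [97, 98, 45, 93, 79, 68, 60, 58, 18, 11, 11, 7, -20]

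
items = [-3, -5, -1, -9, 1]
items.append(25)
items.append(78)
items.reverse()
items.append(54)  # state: [78, 25, 1, -9, -1, -5, -3, 54]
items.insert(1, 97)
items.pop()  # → 54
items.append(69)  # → [78, 97, 25, 1, -9, -1, -5, -3, 69]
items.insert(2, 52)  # [78, 97, 52, 25, 1, -9, -1, -5, -3, 69]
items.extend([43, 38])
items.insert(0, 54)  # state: [54, 78, 97, 52, 25, 1, -9, -1, -5, -3, 69, 43, 38]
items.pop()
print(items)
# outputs [54, 78, 97, 52, 25, 1, -9, -1, -5, -3, 69, 43]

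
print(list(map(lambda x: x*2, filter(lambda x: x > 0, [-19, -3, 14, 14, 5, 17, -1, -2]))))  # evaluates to [28, 28, 10, 34]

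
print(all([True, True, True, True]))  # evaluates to True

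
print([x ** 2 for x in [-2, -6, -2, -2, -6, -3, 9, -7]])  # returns [4, 36, 4, 4, 36, 9, 81, 49]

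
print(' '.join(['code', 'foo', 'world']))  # code foo world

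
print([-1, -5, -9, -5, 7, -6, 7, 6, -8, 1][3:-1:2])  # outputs [-5, -6, 6]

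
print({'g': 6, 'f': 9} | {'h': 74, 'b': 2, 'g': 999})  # {'g': 999, 'f': 9, 'h': 74, 'b': 2}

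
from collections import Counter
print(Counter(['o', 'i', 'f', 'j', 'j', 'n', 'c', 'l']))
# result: Counter({'j': 2, 'o': 1, 'i': 1, 'f': 1, 'n': 1, 'c': 1, 'l': 1})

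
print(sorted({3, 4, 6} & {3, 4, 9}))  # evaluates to [3, 4]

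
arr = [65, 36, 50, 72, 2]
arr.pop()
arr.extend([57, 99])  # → [65, 36, 50, 72, 57, 99]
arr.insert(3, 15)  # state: [65, 36, 50, 15, 72, 57, 99]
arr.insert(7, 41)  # [65, 36, 50, 15, 72, 57, 99, 41]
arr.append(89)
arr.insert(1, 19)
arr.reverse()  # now [89, 41, 99, 57, 72, 15, 50, 36, 19, 65]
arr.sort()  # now [15, 19, 36, 41, 50, 57, 65, 72, 89, 99]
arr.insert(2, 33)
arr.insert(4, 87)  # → [15, 19, 33, 36, 87, 41, 50, 57, 65, 72, 89, 99]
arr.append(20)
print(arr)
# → [15, 19, 33, 36, 87, 41, 50, 57, 65, 72, 89, 99, 20]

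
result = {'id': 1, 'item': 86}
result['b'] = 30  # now {'id': 1, 'item': 86, 'b': 30}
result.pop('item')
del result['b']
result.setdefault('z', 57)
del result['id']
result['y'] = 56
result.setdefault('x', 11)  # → 11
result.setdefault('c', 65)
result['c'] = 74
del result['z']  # {'y': 56, 'x': 11, 'c': 74}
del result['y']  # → {'x': 11, 'c': 74}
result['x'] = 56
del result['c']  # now {'x': 56}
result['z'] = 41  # {'x': 56, 'z': 41}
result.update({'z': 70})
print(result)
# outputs {'x': 56, 'z': 70}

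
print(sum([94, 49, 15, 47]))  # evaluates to 205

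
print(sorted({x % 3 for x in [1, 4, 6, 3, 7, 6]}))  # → [0, 1]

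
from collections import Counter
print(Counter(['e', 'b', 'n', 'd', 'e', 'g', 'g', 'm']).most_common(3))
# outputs [('e', 2), ('g', 2), ('b', 1)]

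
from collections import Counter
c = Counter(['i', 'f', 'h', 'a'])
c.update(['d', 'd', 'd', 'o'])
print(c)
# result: Counter({'d': 3, 'i': 1, 'f': 1, 'h': 1, 'a': 1, 'o': 1})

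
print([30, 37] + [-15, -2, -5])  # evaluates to [30, 37, -15, -2, -5]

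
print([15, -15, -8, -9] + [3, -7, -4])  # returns [15, -15, -8, -9, 3, -7, -4]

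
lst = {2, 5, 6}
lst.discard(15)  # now {2, 5, 6}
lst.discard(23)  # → {2, 5, 6}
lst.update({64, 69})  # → {2, 5, 6, 64, 69}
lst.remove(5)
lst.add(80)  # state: {2, 6, 64, 69, 80}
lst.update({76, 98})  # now {2, 6, 64, 69, 76, 80, 98}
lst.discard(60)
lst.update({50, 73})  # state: {2, 6, 50, 64, 69, 73, 76, 80, 98}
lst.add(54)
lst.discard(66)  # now {2, 6, 50, 54, 64, 69, 73, 76, 80, 98}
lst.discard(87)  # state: {2, 6, 50, 54, 64, 69, 73, 76, 80, 98}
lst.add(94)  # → {2, 6, 50, 54, 64, 69, 73, 76, 80, 94, 98}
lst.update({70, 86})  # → {2, 6, 50, 54, 64, 69, 70, 73, 76, 80, 86, 94, 98}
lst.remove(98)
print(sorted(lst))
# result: [2, 6, 50, 54, 64, 69, 70, 73, 76, 80, 86, 94]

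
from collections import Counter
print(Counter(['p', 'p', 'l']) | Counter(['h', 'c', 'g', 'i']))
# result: Counter({'p': 2, 'l': 1, 'h': 1, 'c': 1, 'g': 1, 'i': 1})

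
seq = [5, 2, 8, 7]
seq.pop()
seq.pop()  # 8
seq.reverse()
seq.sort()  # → [2, 5]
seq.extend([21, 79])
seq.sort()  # [2, 5, 21, 79]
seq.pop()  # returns 79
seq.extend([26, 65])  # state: [2, 5, 21, 26, 65]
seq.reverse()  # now [65, 26, 21, 5, 2]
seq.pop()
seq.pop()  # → 5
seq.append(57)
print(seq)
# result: [65, 26, 21, 57]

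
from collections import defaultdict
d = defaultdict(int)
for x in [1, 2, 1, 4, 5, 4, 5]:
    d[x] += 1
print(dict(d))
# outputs {1: 2, 2: 1, 4: 2, 5: 2}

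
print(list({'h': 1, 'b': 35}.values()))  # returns [1, 35]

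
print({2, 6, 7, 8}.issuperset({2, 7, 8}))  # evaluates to True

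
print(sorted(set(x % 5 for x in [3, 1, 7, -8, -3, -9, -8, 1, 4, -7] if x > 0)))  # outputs [1, 2, 3, 4]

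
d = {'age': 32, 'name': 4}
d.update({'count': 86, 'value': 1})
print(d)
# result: {'age': 32, 'name': 4, 'count': 86, 'value': 1}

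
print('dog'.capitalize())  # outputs Dog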